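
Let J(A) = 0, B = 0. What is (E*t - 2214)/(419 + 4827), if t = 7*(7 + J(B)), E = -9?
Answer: -2655/5246 ≈ -0.50610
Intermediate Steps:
t = 49 (t = 7*(7 + 0) = 7*7 = 49)
(E*t - 2214)/(419 + 4827) = (-9*49 - 2214)/(419 + 4827) = (-441 - 2214)/5246 = -2655*1/5246 = -2655/5246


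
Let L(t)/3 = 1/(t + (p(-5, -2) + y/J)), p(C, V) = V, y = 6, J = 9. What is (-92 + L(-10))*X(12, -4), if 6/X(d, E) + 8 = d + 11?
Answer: -3137/85 ≈ -36.906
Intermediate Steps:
X(d, E) = 6/(3 + d) (X(d, E) = 6/(-8 + (d + 11)) = 6/(-8 + (11 + d)) = 6/(3 + d))
L(t) = 3/(-4/3 + t) (L(t) = 3/(t + (-2 + 6/9)) = 3/(t + (-2 + 6*(⅑))) = 3/(t + (-2 + ⅔)) = 3/(t - 4/3) = 3/(-4/3 + t))
(-92 + L(-10))*X(12, -4) = (-92 + 9/(-4 + 3*(-10)))*(6/(3 + 12)) = (-92 + 9/(-4 - 30))*(6/15) = (-92 + 9/(-34))*(6*(1/15)) = (-92 + 9*(-1/34))*(⅖) = (-92 - 9/34)*(⅖) = -3137/34*⅖ = -3137/85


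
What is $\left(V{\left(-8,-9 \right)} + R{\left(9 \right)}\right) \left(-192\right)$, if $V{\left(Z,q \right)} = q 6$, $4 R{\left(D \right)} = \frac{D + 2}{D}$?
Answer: $\frac{30928}{3} \approx 10309.0$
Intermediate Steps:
$R{\left(D \right)} = \frac{2 + D}{4 D}$ ($R{\left(D \right)} = \frac{\left(D + 2\right) \frac{1}{D}}{4} = \frac{\left(2 + D\right) \frac{1}{D}}{4} = \frac{\frac{1}{D} \left(2 + D\right)}{4} = \frac{2 + D}{4 D}$)
$V{\left(Z,q \right)} = 6 q$
$\left(V{\left(-8,-9 \right)} + R{\left(9 \right)}\right) \left(-192\right) = \left(6 \left(-9\right) + \frac{2 + 9}{4 \cdot 9}\right) \left(-192\right) = \left(-54 + \frac{1}{4} \cdot \frac{1}{9} \cdot 11\right) \left(-192\right) = \left(-54 + \frac{11}{36}\right) \left(-192\right) = \left(- \frac{1933}{36}\right) \left(-192\right) = \frac{30928}{3}$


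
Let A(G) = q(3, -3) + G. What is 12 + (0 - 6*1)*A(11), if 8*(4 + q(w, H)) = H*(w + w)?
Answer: -33/2 ≈ -16.500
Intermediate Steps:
q(w, H) = -4 + H*w/4 (q(w, H) = -4 + (H*(w + w))/8 = -4 + (H*(2*w))/8 = -4 + (2*H*w)/8 = -4 + H*w/4)
A(G) = -25/4 + G (A(G) = (-4 + (1/4)*(-3)*3) + G = (-4 - 9/4) + G = -25/4 + G)
12 + (0 - 6*1)*A(11) = 12 + (0 - 6*1)*(-25/4 + 11) = 12 + (0 - 6)*(19/4) = 12 - 6*19/4 = 12 - 57/2 = -33/2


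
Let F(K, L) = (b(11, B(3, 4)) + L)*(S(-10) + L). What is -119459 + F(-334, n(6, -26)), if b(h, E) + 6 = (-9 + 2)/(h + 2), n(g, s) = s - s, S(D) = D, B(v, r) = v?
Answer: -1552117/13 ≈ -1.1939e+5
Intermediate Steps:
n(g, s) = 0
b(h, E) = -6 - 7/(2 + h) (b(h, E) = -6 + (-9 + 2)/(h + 2) = -6 - 7/(2 + h))
F(K, L) = (-10 + L)*(-85/13 + L) (F(K, L) = ((-19 - 6*11)/(2 + 11) + L)*(-10 + L) = ((-19 - 66)/13 + L)*(-10 + L) = ((1/13)*(-85) + L)*(-10 + L) = (-85/13 + L)*(-10 + L) = (-10 + L)*(-85/13 + L))
-119459 + F(-334, n(6, -26)) = -119459 + (850/13 + 0² - 215/13*0) = -119459 + (850/13 + 0 + 0) = -119459 + 850/13 = -1552117/13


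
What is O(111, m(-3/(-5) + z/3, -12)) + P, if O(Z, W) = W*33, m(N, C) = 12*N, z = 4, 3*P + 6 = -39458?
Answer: -185836/15 ≈ -12389.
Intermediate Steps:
P = -39464/3 (P = -2 + (1/3)*(-39458) = -2 - 39458/3 = -39464/3 ≈ -13155.)
O(Z, W) = 33*W
O(111, m(-3/(-5) + z/3, -12)) + P = 33*(12*(-3/(-5) + 4/3)) - 39464/3 = 33*(12*(-3*(-1/5) + 4*(1/3))) - 39464/3 = 33*(12*(3/5 + 4/3)) - 39464/3 = 33*(12*(29/15)) - 39464/3 = 33*(116/5) - 39464/3 = 3828/5 - 39464/3 = -185836/15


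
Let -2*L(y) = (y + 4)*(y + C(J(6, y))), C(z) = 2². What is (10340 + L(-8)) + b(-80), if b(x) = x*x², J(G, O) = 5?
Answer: -501668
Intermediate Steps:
C(z) = 4
b(x) = x³
L(y) = -(4 + y)²/2 (L(y) = -(y + 4)*(y + 4)/2 = -(4 + y)*(4 + y)/2 = -(4 + y)²/2)
(10340 + L(-8)) + b(-80) = (10340 + (-8 - 4*(-8) - ½*(-8)²)) + (-80)³ = (10340 + (-8 + 32 - ½*64)) - 512000 = (10340 + (-8 + 32 - 32)) - 512000 = (10340 - 8) - 512000 = 10332 - 512000 = -501668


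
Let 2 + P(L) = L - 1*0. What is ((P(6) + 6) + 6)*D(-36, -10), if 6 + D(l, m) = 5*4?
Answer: 224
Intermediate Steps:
D(l, m) = 14 (D(l, m) = -6 + 5*4 = -6 + 20 = 14)
P(L) = -2 + L (P(L) = -2 + (L - 1*0) = -2 + (L + 0) = -2 + L)
((P(6) + 6) + 6)*D(-36, -10) = (((-2 + 6) + 6) + 6)*14 = ((4 + 6) + 6)*14 = (10 + 6)*14 = 16*14 = 224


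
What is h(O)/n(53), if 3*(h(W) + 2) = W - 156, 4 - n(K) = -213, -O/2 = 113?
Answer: -388/651 ≈ -0.59601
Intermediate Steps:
O = -226 (O = -2*113 = -226)
n(K) = 217 (n(K) = 4 - 1*(-213) = 4 + 213 = 217)
h(W) = -54 + W/3 (h(W) = -2 + (W - 156)/3 = -2 + (-156 + W)/3 = -2 + (-52 + W/3) = -54 + W/3)
h(O)/n(53) = (-54 + (⅓)*(-226))/217 = (-54 - 226/3)*(1/217) = -388/3*1/217 = -388/651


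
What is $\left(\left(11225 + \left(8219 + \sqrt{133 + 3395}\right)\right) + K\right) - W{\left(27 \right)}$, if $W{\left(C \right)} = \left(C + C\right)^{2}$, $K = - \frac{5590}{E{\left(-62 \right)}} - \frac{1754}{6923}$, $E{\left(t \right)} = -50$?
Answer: $\frac{575977907}{34615} + 42 \sqrt{2} \approx 16699.0$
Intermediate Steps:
$K = \frac{3861187}{34615}$ ($K = - \frac{5590}{-50} - \frac{1754}{6923} = \left(-5590\right) \left(- \frac{1}{50}\right) - \frac{1754}{6923} = \frac{559}{5} - \frac{1754}{6923} = \frac{3861187}{34615} \approx 111.55$)
$W{\left(C \right)} = 4 C^{2}$ ($W{\left(C \right)} = \left(2 C\right)^{2} = 4 C^{2}$)
$\left(\left(11225 + \left(8219 + \sqrt{133 + 3395}\right)\right) + K\right) - W{\left(27 \right)} = \left(\left(11225 + \left(8219 + \sqrt{133 + 3395}\right)\right) + \frac{3861187}{34615}\right) - 4 \cdot 27^{2} = \left(\left(11225 + \left(8219 + \sqrt{3528}\right)\right) + \frac{3861187}{34615}\right) - 4 \cdot 729 = \left(\left(11225 + \left(8219 + 42 \sqrt{2}\right)\right) + \frac{3861187}{34615}\right) - 2916 = \left(\left(19444 + 42 \sqrt{2}\right) + \frac{3861187}{34615}\right) - 2916 = \left(\frac{676915247}{34615} + 42 \sqrt{2}\right) - 2916 = \frac{575977907}{34615} + 42 \sqrt{2}$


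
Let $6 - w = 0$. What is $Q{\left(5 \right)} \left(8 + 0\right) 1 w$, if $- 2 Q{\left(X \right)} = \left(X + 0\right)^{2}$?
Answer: $-600$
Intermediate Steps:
$w = 6$ ($w = 6 - 0 = 6 + 0 = 6$)
$Q{\left(X \right)} = - \frac{X^{2}}{2}$ ($Q{\left(X \right)} = - \frac{\left(X + 0\right)^{2}}{2} = - \frac{X^{2}}{2}$)
$Q{\left(5 \right)} \left(8 + 0\right) 1 w = - \frac{5^{2}}{2} \left(8 + 0\right) 1 \cdot 6 = \left(- \frac{1}{2}\right) 25 \cdot 8 \cdot 6 = \left(- \frac{25}{2}\right) 8 \cdot 6 = \left(-100\right) 6 = -600$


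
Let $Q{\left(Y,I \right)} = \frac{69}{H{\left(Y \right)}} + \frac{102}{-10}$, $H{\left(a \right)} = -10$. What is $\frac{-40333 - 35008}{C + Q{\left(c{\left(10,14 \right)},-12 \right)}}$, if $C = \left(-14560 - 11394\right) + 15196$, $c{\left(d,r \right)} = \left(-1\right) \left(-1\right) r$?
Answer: $\frac{107630}{15393} \approx 6.9921$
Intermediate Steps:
$c{\left(d,r \right)} = r$ ($c{\left(d,r \right)} = 1 r = r$)
$Q{\left(Y,I \right)} = - \frac{171}{10}$ ($Q{\left(Y,I \right)} = \frac{69}{-10} + \frac{102}{-10} = 69 \left(- \frac{1}{10}\right) + 102 \left(- \frac{1}{10}\right) = - \frac{69}{10} - \frac{51}{5} = - \frac{171}{10}$)
$C = -10758$ ($C = -25954 + 15196 = -10758$)
$\frac{-40333 - 35008}{C + Q{\left(c{\left(10,14 \right)},-12 \right)}} = \frac{-40333 - 35008}{-10758 - \frac{171}{10}} = - \frac{75341}{- \frac{107751}{10}} = \left(-75341\right) \left(- \frac{10}{107751}\right) = \frac{107630}{15393}$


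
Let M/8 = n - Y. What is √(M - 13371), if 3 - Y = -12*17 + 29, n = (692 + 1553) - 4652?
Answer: I*√34051 ≈ 184.53*I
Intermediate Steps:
n = -2407 (n = 2245 - 4652 = -2407)
Y = 178 (Y = 3 - (-12*17 + 29) = 3 - (-204 + 29) = 3 - 1*(-175) = 3 + 175 = 178)
M = -20680 (M = 8*(-2407 - 1*178) = 8*(-2407 - 178) = 8*(-2585) = -20680)
√(M - 13371) = √(-20680 - 13371) = √(-34051) = I*√34051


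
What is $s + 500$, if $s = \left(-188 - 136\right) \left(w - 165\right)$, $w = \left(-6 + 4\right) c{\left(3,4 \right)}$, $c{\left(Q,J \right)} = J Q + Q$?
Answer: $63680$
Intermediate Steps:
$c{\left(Q,J \right)} = Q + J Q$
$w = -30$ ($w = \left(-6 + 4\right) 3 \left(1 + 4\right) = - 2 \cdot 3 \cdot 5 = \left(-2\right) 15 = -30$)
$s = 63180$ ($s = \left(-188 - 136\right) \left(-30 - 165\right) = \left(-324\right) \left(-195\right) = 63180$)
$s + 500 = 63180 + 500 = 63680$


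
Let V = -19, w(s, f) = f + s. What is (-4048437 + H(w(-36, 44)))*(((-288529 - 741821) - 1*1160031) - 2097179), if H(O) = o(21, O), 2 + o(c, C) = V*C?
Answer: 17358576827960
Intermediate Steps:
o(c, C) = -2 - 19*C
H(O) = -2 - 19*O
(-4048437 + H(w(-36, 44)))*(((-288529 - 741821) - 1*1160031) - 2097179) = (-4048437 + (-2 - 19*(44 - 36)))*(((-288529 - 741821) - 1*1160031) - 2097179) = (-4048437 + (-2 - 19*8))*((-1030350 - 1160031) - 2097179) = (-4048437 + (-2 - 152))*(-2190381 - 2097179) = (-4048437 - 154)*(-4287560) = -4048591*(-4287560) = 17358576827960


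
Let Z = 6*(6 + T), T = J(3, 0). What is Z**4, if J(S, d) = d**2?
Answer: 1679616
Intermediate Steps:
T = 0 (T = 0**2 = 0)
Z = 36 (Z = 6*(6 + 0) = 6*6 = 36)
Z**4 = 36**4 = 1679616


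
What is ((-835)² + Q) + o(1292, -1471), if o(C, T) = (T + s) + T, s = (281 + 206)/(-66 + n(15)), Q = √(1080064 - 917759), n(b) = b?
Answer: 35407946/51 + √162305 ≈ 6.9468e+5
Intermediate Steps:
Q = √162305 ≈ 402.87
s = -487/51 (s = (281 + 206)/(-66 + 15) = 487/(-51) = 487*(-1/51) = -487/51 ≈ -9.5490)
o(C, T) = -487/51 + 2*T (o(C, T) = (T - 487/51) + T = (-487/51 + T) + T = -487/51 + 2*T)
((-835)² + Q) + o(1292, -1471) = ((-835)² + √162305) + (-487/51 + 2*(-1471)) = (697225 + √162305) + (-487/51 - 2942) = (697225 + √162305) - 150529/51 = 35407946/51 + √162305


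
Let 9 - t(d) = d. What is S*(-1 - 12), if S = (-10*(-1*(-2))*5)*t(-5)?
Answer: 18200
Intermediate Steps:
t(d) = 9 - d
S = -1400 (S = (-10*(-1*(-2))*5)*(9 - 1*(-5)) = (-20*5)*(9 + 5) = -10*10*14 = -100*14 = -1400)
S*(-1 - 12) = -1400*(-1 - 12) = -1400*(-13) = 18200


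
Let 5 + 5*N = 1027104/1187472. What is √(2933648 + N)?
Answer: √265598406877265/9515 ≈ 1712.8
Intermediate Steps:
N = -7869/9515 (N = -1 + (1027104/1187472)/5 = -1 + (1027104*(1/1187472))/5 = -1 + (⅕)*(1646/1903) = -1 + 1646/9515 = -7869/9515 ≈ -0.82701)
√(2933648 + N) = √(2933648 - 7869/9515) = √(27913652851/9515) = √265598406877265/9515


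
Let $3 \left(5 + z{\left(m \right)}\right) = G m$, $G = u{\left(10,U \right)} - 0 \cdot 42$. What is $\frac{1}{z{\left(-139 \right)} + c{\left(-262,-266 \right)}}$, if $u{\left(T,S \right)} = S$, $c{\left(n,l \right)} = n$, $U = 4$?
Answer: $- \frac{3}{1357} \approx -0.0022108$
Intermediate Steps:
$G = 4$ ($G = 4 - 0 \cdot 42 = 4 - 0 = 4 + 0 = 4$)
$z{\left(m \right)} = -5 + \frac{4 m}{3}$
$\frac{1}{z{\left(-139 \right)} + c{\left(-262,-266 \right)}} = \frac{1}{\left(-5 + \frac{4}{3} \left(-139\right)\right) - 262} = \frac{1}{\left(-5 - \frac{556}{3}\right) - 262} = \frac{1}{- \frac{571}{3} - 262} = \frac{1}{- \frac{1357}{3}} = - \frac{3}{1357}$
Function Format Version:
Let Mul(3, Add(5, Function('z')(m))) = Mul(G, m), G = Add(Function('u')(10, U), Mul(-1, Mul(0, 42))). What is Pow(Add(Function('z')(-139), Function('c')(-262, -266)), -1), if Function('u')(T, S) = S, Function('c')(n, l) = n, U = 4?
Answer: Rational(-3, 1357) ≈ -0.0022108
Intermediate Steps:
G = 4 (G = Add(4, Mul(-1, Mul(0, 42))) = Add(4, Mul(-1, 0)) = Add(4, 0) = 4)
Function('z')(m) = Add(-5, Mul(Rational(4, 3), m)) (Function('z')(m) = Add(-5, Mul(Rational(1, 3), Mul(4, m))) = Add(-5, Mul(Rational(4, 3), m)))
Pow(Add(Function('z')(-139), Function('c')(-262, -266)), -1) = Pow(Add(Add(-5, Mul(Rational(4, 3), -139)), -262), -1) = Pow(Add(Add(-5, Rational(-556, 3)), -262), -1) = Pow(Add(Rational(-571, 3), -262), -1) = Pow(Rational(-1357, 3), -1) = Rational(-3, 1357)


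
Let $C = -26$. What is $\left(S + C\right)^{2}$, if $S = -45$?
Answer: $5041$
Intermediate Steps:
$\left(S + C\right)^{2} = \left(-45 - 26\right)^{2} = \left(-71\right)^{2} = 5041$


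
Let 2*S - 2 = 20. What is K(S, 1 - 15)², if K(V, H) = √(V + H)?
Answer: -3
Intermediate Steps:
S = 11 (S = 1 + (½)*20 = 1 + 10 = 11)
K(V, H) = √(H + V)
K(S, 1 - 15)² = (√((1 - 15) + 11))² = (√(-14 + 11))² = (√(-3))² = (I*√3)² = -3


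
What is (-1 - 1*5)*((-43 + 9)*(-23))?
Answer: -4692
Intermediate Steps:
(-1 - 1*5)*((-43 + 9)*(-23)) = (-1 - 5)*(-34*(-23)) = -6*782 = -4692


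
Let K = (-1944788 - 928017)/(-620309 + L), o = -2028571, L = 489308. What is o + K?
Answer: -20441688982/10077 ≈ -2.0285e+6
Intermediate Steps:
K = 220985/10077 (K = (-1944788 - 928017)/(-620309 + 489308) = -2872805/(-131001) = -2872805*(-1/131001) = 220985/10077 ≈ 21.930)
o + K = -2028571 + 220985/10077 = -20441688982/10077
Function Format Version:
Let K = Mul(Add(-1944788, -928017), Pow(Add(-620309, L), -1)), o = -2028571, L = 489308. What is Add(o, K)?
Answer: Rational(-20441688982, 10077) ≈ -2.0285e+6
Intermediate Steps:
K = Rational(220985, 10077) (K = Mul(Add(-1944788, -928017), Pow(Add(-620309, 489308), -1)) = Mul(-2872805, Pow(-131001, -1)) = Mul(-2872805, Rational(-1, 131001)) = Rational(220985, 10077) ≈ 21.930)
Add(o, K) = Add(-2028571, Rational(220985, 10077)) = Rational(-20441688982, 10077)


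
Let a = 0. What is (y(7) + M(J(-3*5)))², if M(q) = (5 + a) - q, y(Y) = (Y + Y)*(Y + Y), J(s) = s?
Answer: 46656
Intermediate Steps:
y(Y) = 4*Y² (y(Y) = (2*Y)*(2*Y) = 4*Y²)
M(q) = 5 - q (M(q) = (5 + 0) - q = 5 - q)
(y(7) + M(J(-3*5)))² = (4*7² + (5 - (-3)*5))² = (4*49 + (5 - 1*(-15)))² = (196 + (5 + 15))² = (196 + 20)² = 216² = 46656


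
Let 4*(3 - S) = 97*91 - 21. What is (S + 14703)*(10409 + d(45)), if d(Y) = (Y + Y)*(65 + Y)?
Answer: 507907781/2 ≈ 2.5395e+8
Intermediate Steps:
S = -4397/2 (S = 3 - (97*91 - 21)/4 = 3 - (8827 - 21)/4 = 3 - 1/4*8806 = 3 - 4403/2 = -4397/2 ≈ -2198.5)
d(Y) = 2*Y*(65 + Y) (d(Y) = (2*Y)*(65 + Y) = 2*Y*(65 + Y))
(S + 14703)*(10409 + d(45)) = (-4397/2 + 14703)*(10409 + 2*45*(65 + 45)) = 25009*(10409 + 2*45*110)/2 = 25009*(10409 + 9900)/2 = (25009/2)*20309 = 507907781/2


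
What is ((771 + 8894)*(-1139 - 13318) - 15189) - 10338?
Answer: -139752432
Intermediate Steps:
((771 + 8894)*(-1139 - 13318) - 15189) - 10338 = (9665*(-14457) - 15189) - 10338 = (-139726905 - 15189) - 10338 = -139742094 - 10338 = -139752432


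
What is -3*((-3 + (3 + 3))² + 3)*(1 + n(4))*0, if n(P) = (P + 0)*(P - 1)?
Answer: 0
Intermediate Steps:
n(P) = P*(-1 + P)
-3*((-3 + (3 + 3))² + 3)*(1 + n(4))*0 = -3*((-3 + (3 + 3))² + 3)*(1 + 4*(-1 + 4))*0 = -3*((-3 + 6)² + 3)*(1 + 4*3)*0 = -3*(3² + 3)*(1 + 12)*0 = -3*(9 + 3)*13*0 = -36*13*0 = -3*156*0 = -468*0 = 0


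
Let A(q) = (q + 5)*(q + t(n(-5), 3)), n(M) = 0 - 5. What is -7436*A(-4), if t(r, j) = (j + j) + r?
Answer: 22308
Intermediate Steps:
n(M) = -5
t(r, j) = r + 2*j (t(r, j) = 2*j + r = r + 2*j)
A(q) = (1 + q)*(5 + q) (A(q) = (q + 5)*(q + (-5 + 2*3)) = (5 + q)*(q + (-5 + 6)) = (5 + q)*(q + 1) = (5 + q)*(1 + q) = (1 + q)*(5 + q))
-7436*A(-4) = -7436*(5 + (-4)² + 6*(-4)) = -7436*(5 + 16 - 24) = -7436*(-3) = 22308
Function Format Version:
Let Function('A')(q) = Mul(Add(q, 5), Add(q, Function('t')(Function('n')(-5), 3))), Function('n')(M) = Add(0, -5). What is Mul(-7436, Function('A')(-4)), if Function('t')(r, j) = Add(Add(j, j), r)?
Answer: 22308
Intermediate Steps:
Function('n')(M) = -5
Function('t')(r, j) = Add(r, Mul(2, j)) (Function('t')(r, j) = Add(Mul(2, j), r) = Add(r, Mul(2, j)))
Function('A')(q) = Mul(Add(1, q), Add(5, q)) (Function('A')(q) = Mul(Add(q, 5), Add(q, Add(-5, Mul(2, 3)))) = Mul(Add(5, q), Add(q, Add(-5, 6))) = Mul(Add(5, q), Add(q, 1)) = Mul(Add(5, q), Add(1, q)) = Mul(Add(1, q), Add(5, q)))
Mul(-7436, Function('A')(-4)) = Mul(-7436, Add(5, Pow(-4, 2), Mul(6, -4))) = Mul(-7436, Add(5, 16, -24)) = Mul(-7436, -3) = 22308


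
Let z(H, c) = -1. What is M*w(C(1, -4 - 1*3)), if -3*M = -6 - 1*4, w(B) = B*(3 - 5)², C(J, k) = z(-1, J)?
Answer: -40/3 ≈ -13.333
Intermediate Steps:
C(J, k) = -1
w(B) = 4*B (w(B) = B*(-2)² = B*4 = 4*B)
M = 10/3 (M = -(-6 - 1*4)/3 = -(-6 - 4)/3 = -⅓*(-10) = 10/3 ≈ 3.3333)
M*w(C(1, -4 - 1*3)) = 10*(4*(-1))/3 = (10/3)*(-4) = -40/3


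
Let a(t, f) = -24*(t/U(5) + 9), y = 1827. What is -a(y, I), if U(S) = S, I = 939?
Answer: 44928/5 ≈ 8985.6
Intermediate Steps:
a(t, f) = -216 - 24*t/5 (a(t, f) = -24*(t/5 + 9) = -24*(9 + t/5) = -216 - 24*t/5)
-a(y, I) = -(-216 - 24/5*1827) = -(-216 - 43848/5) = -1*(-44928/5) = 44928/5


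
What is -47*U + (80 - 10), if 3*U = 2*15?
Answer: -400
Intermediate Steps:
U = 10 (U = (2*15)/3 = (1/3)*30 = 10)
-47*U + (80 - 10) = -47*10 + (80 - 10) = -470 + 70 = -400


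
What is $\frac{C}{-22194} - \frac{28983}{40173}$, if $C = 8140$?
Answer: $- \frac{161709487}{148599927} \approx -1.0882$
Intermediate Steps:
$\frac{C}{-22194} - \frac{28983}{40173} = \frac{8140}{-22194} - \frac{28983}{40173} = 8140 \left(- \frac{1}{22194}\right) - \frac{9661}{13391} = - \frac{4070}{11097} - \frac{9661}{13391} = - \frac{161709487}{148599927}$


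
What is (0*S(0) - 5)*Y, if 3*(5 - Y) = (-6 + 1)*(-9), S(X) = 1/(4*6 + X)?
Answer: 50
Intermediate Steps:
S(X) = 1/(24 + X)
Y = -10 (Y = 5 - (-6 + 1)*(-9)/3 = 5 - (-5)*(-9)/3 = 5 - ⅓*45 = 5 - 15 = -10)
(0*S(0) - 5)*Y = (0/(24 + 0) - 5)*(-10) = (0/24 - 5)*(-10) = (0*(1/24) - 5)*(-10) = (0 - 5)*(-10) = -5*(-10) = 50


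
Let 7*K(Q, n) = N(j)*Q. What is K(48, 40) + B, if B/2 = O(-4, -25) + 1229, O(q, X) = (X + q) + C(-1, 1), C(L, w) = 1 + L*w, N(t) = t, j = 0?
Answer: 2400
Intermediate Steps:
O(q, X) = X + q (O(q, X) = (X + q) + (1 - 1*1) = (X + q) + (1 - 1) = (X + q) + 0 = X + q)
K(Q, n) = 0 (K(Q, n) = (0*Q)/7 = (⅐)*0 = 0)
B = 2400 (B = 2*((-25 - 4) + 1229) = 2*(-29 + 1229) = 2*1200 = 2400)
K(48, 40) + B = 0 + 2400 = 2400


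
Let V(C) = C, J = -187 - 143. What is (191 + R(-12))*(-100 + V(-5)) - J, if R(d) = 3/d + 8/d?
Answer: -78515/4 ≈ -19629.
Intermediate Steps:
J = -330
R(d) = 11/d
(191 + R(-12))*(-100 + V(-5)) - J = (191 + 11/(-12))*(-100 - 5) - 1*(-330) = (191 + 11*(-1/12))*(-105) + 330 = (191 - 11/12)*(-105) + 330 = (2281/12)*(-105) + 330 = -79835/4 + 330 = -78515/4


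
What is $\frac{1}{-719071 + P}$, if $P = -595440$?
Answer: $- \frac{1}{1314511} \approx -7.6074 \cdot 10^{-7}$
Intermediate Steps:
$\frac{1}{-719071 + P} = \frac{1}{-719071 - 595440} = \frac{1}{-1314511} = - \frac{1}{1314511}$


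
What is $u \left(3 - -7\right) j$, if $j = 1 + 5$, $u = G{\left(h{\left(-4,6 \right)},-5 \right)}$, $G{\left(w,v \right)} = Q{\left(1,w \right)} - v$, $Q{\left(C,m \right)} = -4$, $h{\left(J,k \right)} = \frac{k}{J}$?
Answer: $60$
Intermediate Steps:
$G{\left(w,v \right)} = -4 - v$
$u = 1$ ($u = -4 - -5 = -4 + 5 = 1$)
$j = 6$
$u \left(3 - -7\right) j = 1 \left(3 - -7\right) 6 = 1 \left(3 + 7\right) 6 = 1 \cdot 10 \cdot 6 = 10 \cdot 6 = 60$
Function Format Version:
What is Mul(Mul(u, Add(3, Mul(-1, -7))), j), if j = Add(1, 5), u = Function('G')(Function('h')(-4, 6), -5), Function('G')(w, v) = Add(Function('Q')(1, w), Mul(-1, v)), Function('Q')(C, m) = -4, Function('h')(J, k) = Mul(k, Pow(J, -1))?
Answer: 60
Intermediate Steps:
Function('G')(w, v) = Add(-4, Mul(-1, v))
u = 1 (u = Add(-4, Mul(-1, -5)) = Add(-4, 5) = 1)
j = 6
Mul(Mul(u, Add(3, Mul(-1, -7))), j) = Mul(Mul(1, Add(3, Mul(-1, -7))), 6) = Mul(Mul(1, Add(3, 7)), 6) = Mul(Mul(1, 10), 6) = Mul(10, 6) = 60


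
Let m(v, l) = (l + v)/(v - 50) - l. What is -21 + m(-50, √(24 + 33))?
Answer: -41/2 - 101*√57/100 ≈ -28.125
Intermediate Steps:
m(v, l) = -l + (l + v)/(-50 + v) (m(v, l) = (l + v)/(-50 + v) - l = -l + (l + v)/(-50 + v))
-21 + m(-50, √(24 + 33)) = -21 + (-50 + 51*√(24 + 33) - 1*√(24 + 33)*(-50))/(-50 - 50) = -21 + (-50 + 51*√57 - 1*√57*(-50))/(-100) = -21 - (-50 + 51*√57 + 50*√57)/100 = -21 - (-50 + 101*√57)/100 = -21 + (½ - 101*√57/100) = -41/2 - 101*√57/100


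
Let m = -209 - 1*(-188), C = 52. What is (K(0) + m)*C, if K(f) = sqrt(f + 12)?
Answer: -1092 + 104*sqrt(3) ≈ -911.87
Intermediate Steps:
K(f) = sqrt(12 + f)
m = -21 (m = -209 + 188 = -21)
(K(0) + m)*C = (sqrt(12 + 0) - 21)*52 = (sqrt(12) - 21)*52 = (2*sqrt(3) - 21)*52 = (-21 + 2*sqrt(3))*52 = -1092 + 104*sqrt(3)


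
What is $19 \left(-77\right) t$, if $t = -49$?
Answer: $71687$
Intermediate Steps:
$19 \left(-77\right) t = 19 \left(-77\right) \left(-49\right) = \left(-1463\right) \left(-49\right) = 71687$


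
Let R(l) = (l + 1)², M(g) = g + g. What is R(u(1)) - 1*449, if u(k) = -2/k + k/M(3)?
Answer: -16139/36 ≈ -448.31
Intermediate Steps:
M(g) = 2*g
u(k) = -2/k + k/6 (u(k) = -2/k + k/((2*3)) = -2/k + k/6)
R(l) = (1 + l)²
R(u(1)) - 1*449 = (1 + (-2/1 + (⅙)*1))² - 1*449 = (1 + (-2*1 + ⅙))² - 449 = (1 + (-2 + ⅙))² - 449 = (1 - 11/6)² - 449 = (-⅚)² - 449 = 25/36 - 449 = -16139/36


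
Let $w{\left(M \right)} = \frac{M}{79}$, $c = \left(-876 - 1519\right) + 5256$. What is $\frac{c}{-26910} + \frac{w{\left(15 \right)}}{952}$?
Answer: $- \frac{107383219}{1011923640} \approx -0.10612$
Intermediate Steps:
$c = 2861$ ($c = -2395 + 5256 = 2861$)
$w{\left(M \right)} = \frac{M}{79}$ ($w{\left(M \right)} = M \frac{1}{79} = \frac{M}{79}$)
$\frac{c}{-26910} + \frac{w{\left(15 \right)}}{952} = \frac{2861}{-26910} + \frac{\frac{1}{79} \cdot 15}{952} = 2861 \left(- \frac{1}{26910}\right) + \frac{15}{79} \cdot \frac{1}{952} = - \frac{2861}{26910} + \frac{15}{75208} = - \frac{107383219}{1011923640}$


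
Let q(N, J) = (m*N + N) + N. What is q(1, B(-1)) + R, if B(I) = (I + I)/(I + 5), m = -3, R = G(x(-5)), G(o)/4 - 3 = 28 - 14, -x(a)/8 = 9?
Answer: 67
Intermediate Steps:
x(a) = -72 (x(a) = -8*9 = -72)
G(o) = 68 (G(o) = 12 + 4*(28 - 14) = 12 + 4*14 = 12 + 56 = 68)
R = 68
B(I) = 2*I/(5 + I) (B(I) = (2*I)/(5 + I) = 2*I/(5 + I))
q(N, J) = -N (q(N, J) = (-3*N + N) + N = -2*N + N = -N)
q(1, B(-1)) + R = -1*1 + 68 = -1 + 68 = 67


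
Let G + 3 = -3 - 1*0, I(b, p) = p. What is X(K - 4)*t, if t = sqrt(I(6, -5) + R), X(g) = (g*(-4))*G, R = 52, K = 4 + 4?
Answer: 96*sqrt(47) ≈ 658.14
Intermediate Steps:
G = -6 (G = -3 + (-3 - 1*0) = -3 + (-3 + 0) = -3 - 3 = -6)
K = 8
X(g) = 24*g (X(g) = (g*(-4))*(-6) = -4*g*(-6) = 24*g)
t = sqrt(47) (t = sqrt(-5 + 52) = sqrt(47) ≈ 6.8557)
X(K - 4)*t = (24*(8 - 4))*sqrt(47) = (24*4)*sqrt(47) = 96*sqrt(47)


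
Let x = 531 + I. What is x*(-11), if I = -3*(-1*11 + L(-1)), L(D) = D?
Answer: -6237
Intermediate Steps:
I = 36 (I = -3*(-1*11 - 1) = -3*(-11 - 1) = -3*(-12) = 36)
x = 567 (x = 531 + 36 = 567)
x*(-11) = 567*(-11) = -6237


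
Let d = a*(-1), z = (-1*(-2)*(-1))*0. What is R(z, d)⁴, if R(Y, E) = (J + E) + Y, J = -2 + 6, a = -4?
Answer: 4096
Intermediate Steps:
J = 4
z = 0 (z = (2*(-1))*0 = -2*0 = 0)
d = 4 (d = -4*(-1) = 4)
R(Y, E) = 4 + E + Y (R(Y, E) = (4 + E) + Y = 4 + E + Y)
R(z, d)⁴ = (4 + 4 + 0)⁴ = 8⁴ = 4096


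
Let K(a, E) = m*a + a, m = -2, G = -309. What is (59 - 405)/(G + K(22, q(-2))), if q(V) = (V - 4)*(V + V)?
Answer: 346/331 ≈ 1.0453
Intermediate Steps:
q(V) = 2*V*(-4 + V) (q(V) = (-4 + V)*(2*V) = 2*V*(-4 + V))
K(a, E) = -a (K(a, E) = -2*a + a = -a)
(59 - 405)/(G + K(22, q(-2))) = (59 - 405)/(-309 - 1*22) = -346/(-309 - 22) = -346/(-331) = -346*(-1/331) = 346/331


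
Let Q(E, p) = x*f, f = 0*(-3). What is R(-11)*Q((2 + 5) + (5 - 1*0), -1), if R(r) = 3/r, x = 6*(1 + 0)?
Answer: 0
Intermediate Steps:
x = 6 (x = 6*1 = 6)
f = 0
Q(E, p) = 0 (Q(E, p) = 6*0 = 0)
R(-11)*Q((2 + 5) + (5 - 1*0), -1) = (3/(-11))*0 = (3*(-1/11))*0 = -3/11*0 = 0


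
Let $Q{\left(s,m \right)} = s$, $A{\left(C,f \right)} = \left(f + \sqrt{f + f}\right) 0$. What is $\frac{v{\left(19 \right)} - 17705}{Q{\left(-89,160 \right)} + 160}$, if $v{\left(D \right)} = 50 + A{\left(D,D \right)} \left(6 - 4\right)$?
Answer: $- \frac{17655}{71} \approx -248.66$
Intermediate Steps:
$A{\left(C,f \right)} = 0$ ($A{\left(C,f \right)} = \left(f + \sqrt{2 f}\right) 0 = \left(f + \sqrt{2} \sqrt{f}\right) 0 = 0$)
$v{\left(D \right)} = 50$ ($v{\left(D \right)} = 50 + 0 \left(6 - 4\right) = 50 + 0 \cdot 2 = 50 + 0 = 50$)
$\frac{v{\left(19 \right)} - 17705}{Q{\left(-89,160 \right)} + 160} = \frac{50 - 17705}{-89 + 160} = - \frac{17655}{71}$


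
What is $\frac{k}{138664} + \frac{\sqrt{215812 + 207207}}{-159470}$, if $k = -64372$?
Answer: $- \frac{16093}{34666} - \frac{\sqrt{423019}}{159470} \approx -0.46831$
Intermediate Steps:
$\frac{k}{138664} + \frac{\sqrt{215812 + 207207}}{-159470} = - \frac{64372}{138664} + \frac{\sqrt{215812 + 207207}}{-159470} = \left(-64372\right) \frac{1}{138664} + \sqrt{423019} \left(- \frac{1}{159470}\right) = - \frac{16093}{34666} - \frac{\sqrt{423019}}{159470}$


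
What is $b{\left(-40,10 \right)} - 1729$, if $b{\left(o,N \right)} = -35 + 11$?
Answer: $-1753$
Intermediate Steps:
$b{\left(o,N \right)} = -24$
$b{\left(-40,10 \right)} - 1729 = -24 - 1729 = -1753$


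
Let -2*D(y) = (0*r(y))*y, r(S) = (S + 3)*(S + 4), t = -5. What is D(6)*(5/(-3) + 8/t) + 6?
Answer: 6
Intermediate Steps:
r(S) = (3 + S)*(4 + S)
D(y) = 0 (D(y) = -0*(12 + y**2 + 7*y)*y/2 = -0*y = -1/2*0 = 0)
D(6)*(5/(-3) + 8/t) + 6 = 0*(5/(-3) + 8/(-5)) + 6 = 0*(5*(-1/3) + 8*(-1/5)) + 6 = 0*(-5/3 - 8/5) + 6 = 0*(-49/15) + 6 = 0 + 6 = 6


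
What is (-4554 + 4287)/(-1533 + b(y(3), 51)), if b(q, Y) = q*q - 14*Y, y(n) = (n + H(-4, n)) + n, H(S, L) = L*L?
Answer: 89/674 ≈ 0.13205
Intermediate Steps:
H(S, L) = L²
y(n) = n² + 2*n (y(n) = (n + n²) + n = n² + 2*n)
b(q, Y) = q² - 14*Y
(-4554 + 4287)/(-1533 + b(y(3), 51)) = (-4554 + 4287)/(-1533 + ((3*(2 + 3))² - 14*51)) = -267/(-1533 + ((3*5)² - 714)) = -267/(-1533 + (15² - 714)) = -267/(-1533 + (225 - 714)) = -267/(-1533 - 489) = -267/(-2022) = -267*(-1/2022) = 89/674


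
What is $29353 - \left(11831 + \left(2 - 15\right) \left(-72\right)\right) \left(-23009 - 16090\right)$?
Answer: $499206286$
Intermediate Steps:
$29353 - \left(11831 + \left(2 - 15\right) \left(-72\right)\right) \left(-23009 - 16090\right) = 29353 - \left(11831 + \left(2 - 15\right) \left(-72\right)\right) \left(-39099\right) = 29353 - \left(11831 - -936\right) \left(-39099\right) = 29353 - \left(11831 + 936\right) \left(-39099\right) = 29353 - 12767 \left(-39099\right) = 29353 - -499176933 = 29353 + 499176933 = 499206286$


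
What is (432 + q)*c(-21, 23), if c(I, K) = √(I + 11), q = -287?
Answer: 145*I*√10 ≈ 458.53*I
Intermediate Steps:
c(I, K) = √(11 + I)
(432 + q)*c(-21, 23) = (432 - 287)*√(11 - 21) = 145*√(-10) = 145*(I*√10) = 145*I*√10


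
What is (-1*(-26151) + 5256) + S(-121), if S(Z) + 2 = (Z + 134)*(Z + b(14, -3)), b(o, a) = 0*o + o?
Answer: 30014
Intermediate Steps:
b(o, a) = o (b(o, a) = 0 + o = o)
S(Z) = -2 + (14 + Z)*(134 + Z) (S(Z) = -2 + (Z + 134)*(Z + 14) = -2 + (134 + Z)*(14 + Z) = -2 + (14 + Z)*(134 + Z))
(-1*(-26151) + 5256) + S(-121) = (-1*(-26151) + 5256) + (1874 + (-121)² + 148*(-121)) = (26151 + 5256) + (1874 + 14641 - 17908) = 31407 - 1393 = 30014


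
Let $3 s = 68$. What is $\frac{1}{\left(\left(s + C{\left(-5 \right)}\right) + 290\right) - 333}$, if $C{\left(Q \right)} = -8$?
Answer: $- \frac{3}{85} \approx -0.035294$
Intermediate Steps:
$s = \frac{68}{3}$ ($s = \frac{1}{3} \cdot 68 = \frac{68}{3} \approx 22.667$)
$\frac{1}{\left(\left(s + C{\left(-5 \right)}\right) + 290\right) - 333} = \frac{1}{\left(\left(\frac{68}{3} - 8\right) + 290\right) - 333} = \frac{1}{\left(\frac{44}{3} + 290\right) - 333} = \frac{1}{\frac{914}{3} - 333} = \frac{1}{- \frac{85}{3}} = - \frac{3}{85}$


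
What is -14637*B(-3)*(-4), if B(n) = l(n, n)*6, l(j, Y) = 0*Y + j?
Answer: -1053864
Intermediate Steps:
l(j, Y) = j (l(j, Y) = 0 + j = j)
B(n) = 6*n (B(n) = n*6 = 6*n)
-14637*B(-3)*(-4) = -14637*6*(-3)*(-4) = -(-263466)*(-4) = -14637*72 = -1053864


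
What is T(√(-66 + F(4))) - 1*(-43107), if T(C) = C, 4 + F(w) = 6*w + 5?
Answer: 43107 + I*√41 ≈ 43107.0 + 6.4031*I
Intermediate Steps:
F(w) = 1 + 6*w (F(w) = -4 + (6*w + 5) = -4 + (5 + 6*w) = 1 + 6*w)
T(√(-66 + F(4))) - 1*(-43107) = √(-66 + (1 + 6*4)) - 1*(-43107) = √(-66 + (1 + 24)) + 43107 = √(-66 + 25) + 43107 = √(-41) + 43107 = I*√41 + 43107 = 43107 + I*√41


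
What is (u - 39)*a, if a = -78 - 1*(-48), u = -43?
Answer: 2460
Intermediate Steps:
a = -30 (a = -78 + 48 = -30)
(u - 39)*a = (-43 - 39)*(-30) = -82*(-30) = 2460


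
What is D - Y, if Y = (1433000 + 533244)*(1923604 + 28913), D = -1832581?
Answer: -3839126668729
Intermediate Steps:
Y = 3839124836148 (Y = 1966244*1952517 = 3839124836148)
D - Y = -1832581 - 1*3839124836148 = -1832581 - 3839124836148 = -3839126668729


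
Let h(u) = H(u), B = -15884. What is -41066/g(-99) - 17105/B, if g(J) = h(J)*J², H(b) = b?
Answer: 1568114249/1401111756 ≈ 1.1192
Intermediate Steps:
h(u) = u
g(J) = J³ (g(J) = J*J² = J³)
-41066/g(-99) - 17105/B = -41066/((-99)³) - 17105/(-15884) = -41066/(-970299) - 17105*(-1/15884) = -41066*(-1/970299) + 1555/1444 = 41066/970299 + 1555/1444 = 1568114249/1401111756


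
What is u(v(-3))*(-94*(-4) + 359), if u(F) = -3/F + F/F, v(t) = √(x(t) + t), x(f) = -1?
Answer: 735 + 2205*I/2 ≈ 735.0 + 1102.5*I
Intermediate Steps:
v(t) = √(-1 + t)
u(F) = 1 - 3/F (u(F) = -3/F + 1 = 1 - 3/F)
u(v(-3))*(-94*(-4) + 359) = ((-3 + √(-1 - 3))/(√(-1 - 3)))*(-94*(-4) + 359) = ((-3 + √(-4))/(√(-4)))*(376 + 359) = ((-3 + 2*I)/((2*I)))*735 = ((-I/2)*(-3 + 2*I))*735 = -I*(-3 + 2*I)/2*735 = -735*I*(-3 + 2*I)/2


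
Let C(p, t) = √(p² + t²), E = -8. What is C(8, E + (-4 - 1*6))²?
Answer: 388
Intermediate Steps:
C(8, E + (-4 - 1*6))² = (√(8² + (-8 + (-4 - 1*6))²))² = (√(64 + (-8 + (-4 - 6))²))² = (√(64 + (-8 - 10)²))² = (√(64 + (-18)²))² = (√(64 + 324))² = (√388)² = (2*√97)² = 388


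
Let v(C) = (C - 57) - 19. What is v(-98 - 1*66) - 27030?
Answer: -27270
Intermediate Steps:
v(C) = -76 + C (v(C) = (-57 + C) - 19 = -76 + C)
v(-98 - 1*66) - 27030 = (-76 + (-98 - 1*66)) - 27030 = (-76 + (-98 - 66)) - 27030 = (-76 - 164) - 27030 = -240 - 27030 = -27270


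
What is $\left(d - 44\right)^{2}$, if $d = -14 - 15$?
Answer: $5329$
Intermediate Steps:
$d = -29$
$\left(d - 44\right)^{2} = \left(-29 - 44\right)^{2} = \left(-73\right)^{2} = 5329$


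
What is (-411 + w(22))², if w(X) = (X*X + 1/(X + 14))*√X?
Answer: 3449397683/648 - 2387225*√22/6 ≈ 3.4570e+6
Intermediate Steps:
w(X) = √X*(X² + 1/(14 + X)) (w(X) = (X² + 1/(14 + X))*√X = √X*(X² + 1/(14 + X)))
(-411 + w(22))² = (-411 + √22*(1 + 22³ + 14*22²)/(14 + 22))² = (-411 + √22*(1 + 10648 + 14*484)/36)² = (-411 + √22*(1/36)*(1 + 10648 + 6776))² = (-411 + √22*(1/36)*17425)² = (-411 + 17425*√22/36)²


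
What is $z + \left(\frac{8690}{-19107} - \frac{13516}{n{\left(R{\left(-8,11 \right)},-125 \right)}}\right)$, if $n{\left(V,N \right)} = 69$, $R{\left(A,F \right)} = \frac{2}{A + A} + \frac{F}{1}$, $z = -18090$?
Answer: $- \frac{730557524}{39951} \approx -18286.0$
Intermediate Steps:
$R{\left(A,F \right)} = F + \frac{1}{A}$ ($R{\left(A,F \right)} = \frac{2}{2 A} + F 1 = 2 \frac{1}{2 A} + F = \frac{1}{A} + F = F + \frac{1}{A}$)
$z + \left(\frac{8690}{-19107} - \frac{13516}{n{\left(R{\left(-8,11 \right)},-125 \right)}}\right) = -18090 + \left(\frac{8690}{-19107} - \frac{13516}{69}\right) = -18090 + \left(8690 \left(- \frac{1}{19107}\right) - \frac{13516}{69}\right) = -18090 - \frac{7843934}{39951} = - \frac{730557524}{39951}$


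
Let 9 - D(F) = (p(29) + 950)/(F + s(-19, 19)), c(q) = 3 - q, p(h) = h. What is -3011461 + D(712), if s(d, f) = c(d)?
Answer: -2210406747/734 ≈ -3.0115e+6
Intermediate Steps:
s(d, f) = 3 - d
D(F) = 9 - 979/(22 + F) (D(F) = 9 - (29 + 950)/(F + (3 - 1*(-19))) = 9 - 979/(F + (3 + 19)) = 9 - 979/(F + 22) = 9 - 979/(22 + F))
-3011461 + D(712) = -3011461 + (-781 + 9*712)/(22 + 712) = -3011461 + (-781 + 6408)/734 = -3011461 + (1/734)*5627 = -3011461 + 5627/734 = -2210406747/734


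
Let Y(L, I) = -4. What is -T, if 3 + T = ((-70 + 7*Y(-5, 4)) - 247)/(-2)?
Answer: -339/2 ≈ -169.50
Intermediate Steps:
T = 339/2 (T = -3 + ((-70 + 7*(-4)) - 247)/(-2) = -3 - ((-70 - 28) - 247)/2 = -3 - (-98 - 247)/2 = -3 - 1/2*(-345) = -3 + 345/2 = 339/2 ≈ 169.50)
-T = -1*339/2 = -339/2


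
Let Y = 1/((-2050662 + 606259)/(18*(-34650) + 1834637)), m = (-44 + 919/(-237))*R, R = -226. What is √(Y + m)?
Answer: √1267888179526056247467/342323511 ≈ 104.02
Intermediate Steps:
m = 2564422/237 (m = (-44 + 919/(-237))*(-226) = (-44 + 919*(-1/237))*(-226) = (-44 - 919/237)*(-226) = -11347/237*(-226) = 2564422/237 ≈ 10820.)
Y = -1210937/1444403 (Y = 1/(-1444403/(-623700 + 1834637)) = 1/(-1444403/1210937) = -1210937/1444403 ≈ -0.83836)
√(Y + m) = √(-1210937/1444403 + 2564422/237) = √(3703771837997/342323511) = √1267888179526056247467/342323511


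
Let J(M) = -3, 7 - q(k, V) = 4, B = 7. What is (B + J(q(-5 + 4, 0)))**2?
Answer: 16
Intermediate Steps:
q(k, V) = 3 (q(k, V) = 7 - 1*4 = 7 - 4 = 3)
(B + J(q(-5 + 4, 0)))**2 = (7 - 3)**2 = 4**2 = 16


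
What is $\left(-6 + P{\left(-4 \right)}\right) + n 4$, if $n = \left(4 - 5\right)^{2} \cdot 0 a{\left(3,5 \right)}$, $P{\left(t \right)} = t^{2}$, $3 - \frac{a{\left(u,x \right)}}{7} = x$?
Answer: $10$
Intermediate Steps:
$a{\left(u,x \right)} = 21 - 7 x$
$n = 0$ ($n = \left(4 - 5\right)^{2} \cdot 0 \left(21 - 35\right) = \left(-1\right)^{2} \cdot 0 \left(21 - 35\right) = 1 \cdot 0 \left(-14\right) = 0 \left(-14\right) = 0$)
$\left(-6 + P{\left(-4 \right)}\right) + n 4 = \left(-6 + \left(-4\right)^{2}\right) + 0 \cdot 4 = \left(-6 + 16\right) + 0 = 10 + 0 = 10$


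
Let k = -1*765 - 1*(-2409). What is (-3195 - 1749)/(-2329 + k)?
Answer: 4944/685 ≈ 7.2175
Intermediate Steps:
k = 1644 (k = -765 + 2409 = 1644)
(-3195 - 1749)/(-2329 + k) = (-3195 - 1749)/(-2329 + 1644) = -4944/(-685) = -4944*(-1/685) = 4944/685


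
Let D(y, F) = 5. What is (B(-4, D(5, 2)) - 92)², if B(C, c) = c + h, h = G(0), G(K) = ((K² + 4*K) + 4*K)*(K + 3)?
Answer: 7569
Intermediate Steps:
G(K) = (3 + K)*(K² + 8*K) (G(K) = (K² + 8*K)*(3 + K) = (3 + K)*(K² + 8*K))
h = 0 (h = 0*(24 + 0² + 11*0) = 0*(24 + 0 + 0) = 0*24 = 0)
B(C, c) = c (B(C, c) = c + 0 = c)
(B(-4, D(5, 2)) - 92)² = (5 - 92)² = (-87)² = 7569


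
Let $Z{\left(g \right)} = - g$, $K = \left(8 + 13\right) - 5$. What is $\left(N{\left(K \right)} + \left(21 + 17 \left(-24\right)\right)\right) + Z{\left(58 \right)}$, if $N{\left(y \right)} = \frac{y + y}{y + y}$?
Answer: $-444$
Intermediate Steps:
$K = 16$ ($K = 21 - 5 = 16$)
$N{\left(y \right)} = 1$ ($N{\left(y \right)} = \frac{2 y}{2 y} = 2 y \frac{1}{2 y} = 1$)
$\left(N{\left(K \right)} + \left(21 + 17 \left(-24\right)\right)\right) + Z{\left(58 \right)} = \left(1 + \left(21 + 17 \left(-24\right)\right)\right) - 58 = \left(1 + \left(21 - 408\right)\right) - 58 = \left(1 - 387\right) - 58 = -386 - 58 = -444$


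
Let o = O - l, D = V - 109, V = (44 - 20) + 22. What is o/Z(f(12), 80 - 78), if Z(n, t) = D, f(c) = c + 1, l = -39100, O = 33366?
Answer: -72466/63 ≈ -1150.3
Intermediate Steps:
V = 46 (V = 24 + 22 = 46)
D = -63 (D = 46 - 109 = -63)
f(c) = 1 + c
Z(n, t) = -63
o = 72466 (o = 33366 - 1*(-39100) = 33366 + 39100 = 72466)
o/Z(f(12), 80 - 78) = 72466/(-63) = 72466*(-1/63) = -72466/63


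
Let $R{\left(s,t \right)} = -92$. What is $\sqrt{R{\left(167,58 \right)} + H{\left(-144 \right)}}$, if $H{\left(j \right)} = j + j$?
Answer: $2 i \sqrt{95} \approx 19.494 i$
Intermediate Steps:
$H{\left(j \right)} = 2 j$
$\sqrt{R{\left(167,58 \right)} + H{\left(-144 \right)}} = \sqrt{-92 + 2 \left(-144\right)} = \sqrt{-92 - 288} = \sqrt{-380} = 2 i \sqrt{95}$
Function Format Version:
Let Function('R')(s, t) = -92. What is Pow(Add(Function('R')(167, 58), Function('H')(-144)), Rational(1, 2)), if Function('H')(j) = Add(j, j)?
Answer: Mul(2, I, Pow(95, Rational(1, 2))) ≈ Mul(19.494, I)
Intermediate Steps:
Function('H')(j) = Mul(2, j)
Pow(Add(Function('R')(167, 58), Function('H')(-144)), Rational(1, 2)) = Pow(Add(-92, Mul(2, -144)), Rational(1, 2)) = Pow(Add(-92, -288), Rational(1, 2)) = Pow(-380, Rational(1, 2)) = Mul(2, I, Pow(95, Rational(1, 2)))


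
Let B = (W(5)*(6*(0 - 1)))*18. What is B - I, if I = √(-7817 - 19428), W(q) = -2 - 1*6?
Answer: 864 - I*√27245 ≈ 864.0 - 165.06*I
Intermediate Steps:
W(q) = -8 (W(q) = -2 - 6 = -8)
I = I*√27245 (I = √(-27245) = I*√27245 ≈ 165.06*I)
B = 864 (B = -48*(0 - 1)*18 = -48*(-1)*18 = -8*(-6)*18 = 48*18 = 864)
B - I = 864 - I*√27245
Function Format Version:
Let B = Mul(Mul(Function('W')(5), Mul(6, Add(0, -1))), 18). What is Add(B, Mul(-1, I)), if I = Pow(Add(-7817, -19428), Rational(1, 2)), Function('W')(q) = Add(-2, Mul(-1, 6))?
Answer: Add(864, Mul(-1, I, Pow(27245, Rational(1, 2)))) ≈ Add(864.00, Mul(-165.06, I))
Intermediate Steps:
Function('W')(q) = -8 (Function('W')(q) = Add(-2, -6) = -8)
I = Mul(I, Pow(27245, Rational(1, 2))) (I = Pow(-27245, Rational(1, 2)) = Mul(I, Pow(27245, Rational(1, 2))) ≈ Mul(165.06, I))
B = 864 (B = Mul(Mul(-8, Mul(6, Add(0, -1))), 18) = Mul(Mul(-8, Mul(6, -1)), 18) = Mul(Mul(-8, -6), 18) = Mul(48, 18) = 864)
Add(B, Mul(-1, I)) = Add(864, Mul(-1, Mul(I, Pow(27245, Rational(1, 2))))) = Add(864, Mul(-1, I, Pow(27245, Rational(1, 2))))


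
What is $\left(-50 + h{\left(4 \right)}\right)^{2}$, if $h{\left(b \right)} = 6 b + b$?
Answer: $484$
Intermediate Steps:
$h{\left(b \right)} = 7 b$
$\left(-50 + h{\left(4 \right)}\right)^{2} = \left(-50 + 7 \cdot 4\right)^{2} = \left(-50 + 28\right)^{2} = \left(-22\right)^{2} = 484$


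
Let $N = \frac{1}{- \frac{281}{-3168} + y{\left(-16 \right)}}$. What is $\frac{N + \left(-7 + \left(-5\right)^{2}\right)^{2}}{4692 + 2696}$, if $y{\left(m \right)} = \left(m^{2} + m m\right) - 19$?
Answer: $\frac{126531297}{2885207935} \approx 0.043855$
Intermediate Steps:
$y{\left(m \right)} = -19 + 2 m^{2}$ ($y{\left(m \right)} = \left(m^{2} + m^{2}\right) - 19 = 2 m^{2} - 19 = -19 + 2 m^{2}$)
$N = \frac{3168}{1562105}$ ($N = \frac{1}{- \frac{281}{-3168} - \left(19 - 2 \left(-16\right)^{2}\right)} = \frac{1}{\left(-281\right) \left(- \frac{1}{3168}\right) + \left(-19 + 2 \cdot 256\right)} = \frac{1}{\frac{281}{3168} + \left(-19 + 512\right)} = \frac{1}{\frac{281}{3168} + 493} = \frac{1}{\frac{1562105}{3168}} = \frac{3168}{1562105} \approx 0.002028$)
$\frac{N + \left(-7 + \left(-5\right)^{2}\right)^{2}}{4692 + 2696} = \frac{\frac{3168}{1562105} + \left(-7 + \left(-5\right)^{2}\right)^{2}}{4692 + 2696} = \frac{\frac{3168}{1562105} + \left(-7 + 25\right)^{2}}{7388} = \left(\frac{3168}{1562105} + 18^{2}\right) \frac{1}{7388} = \left(\frac{3168}{1562105} + 324\right) \frac{1}{7388} = \frac{506125188}{1562105} \cdot \frac{1}{7388} = \frac{126531297}{2885207935}$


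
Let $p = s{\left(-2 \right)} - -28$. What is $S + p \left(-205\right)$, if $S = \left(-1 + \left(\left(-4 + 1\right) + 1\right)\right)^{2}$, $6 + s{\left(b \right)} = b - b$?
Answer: $-4501$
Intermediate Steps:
$s{\left(b \right)} = -6$ ($s{\left(b \right)} = -6 + \left(b - b\right) = -6 + 0 = -6$)
$p = 22$ ($p = -6 - -28 = -6 + 28 = 22$)
$S = 9$ ($S = \left(-1 + \left(-3 + 1\right)\right)^{2} = \left(-1 - 2\right)^{2} = \left(-3\right)^{2} = 9$)
$S + p \left(-205\right) = 9 + 22 \left(-205\right) = 9 - 4510 = -4501$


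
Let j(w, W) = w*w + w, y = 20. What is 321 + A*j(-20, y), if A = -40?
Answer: -14879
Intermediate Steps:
j(w, W) = w + w**2 (j(w, W) = w**2 + w = w + w**2)
321 + A*j(-20, y) = 321 - (-800)*(1 - 20) = 321 - (-800)*(-19) = 321 - 40*380 = 321 - 15200 = -14879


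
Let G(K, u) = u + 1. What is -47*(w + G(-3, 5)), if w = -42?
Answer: 1692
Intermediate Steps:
G(K, u) = 1 + u
-47*(w + G(-3, 5)) = -47*(-42 + (1 + 5)) = -47*(-42 + 6) = -47*(-36) = 1692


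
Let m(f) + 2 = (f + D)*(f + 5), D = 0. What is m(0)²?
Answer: 4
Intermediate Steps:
m(f) = -2 + f*(5 + f) (m(f) = -2 + (f + 0)*(f + 5) = -2 + f*(5 + f))
m(0)² = (-2 + 0² + 5*0)² = (-2 + 0 + 0)² = (-2)² = 4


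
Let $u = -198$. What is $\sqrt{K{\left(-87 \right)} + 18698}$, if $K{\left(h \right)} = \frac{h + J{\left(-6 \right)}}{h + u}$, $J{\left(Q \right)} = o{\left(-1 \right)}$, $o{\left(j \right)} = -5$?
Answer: $\frac{\sqrt{1518771270}}{285} \approx 136.74$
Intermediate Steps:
$J{\left(Q \right)} = -5$
$K{\left(h \right)} = \frac{-5 + h}{-198 + h}$ ($K{\left(h \right)} = \frac{h - 5}{h - 198} = \frac{-5 + h}{-198 + h}$)
$\sqrt{K{\left(-87 \right)} + 18698} = \sqrt{\frac{-5 - 87}{-198 - 87} + 18698} = \sqrt{\frac{1}{-285} \left(-92\right) + 18698} = \sqrt{\left(- \frac{1}{285}\right) \left(-92\right) + 18698} = \sqrt{\frac{92}{285} + 18698} = \sqrt{\frac{5329022}{285}} = \frac{\sqrt{1518771270}}{285}$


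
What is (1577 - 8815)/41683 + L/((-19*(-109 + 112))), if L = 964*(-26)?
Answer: 1044330146/2375931 ≈ 439.55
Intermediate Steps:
L = -25064
(1577 - 8815)/41683 + L/((-19*(-109 + 112))) = (1577 - 8815)/41683 - 25064*(-1/(19*(-109 + 112))) = -7238*1/41683 - 25064/((-19*3)) = -7238/41683 - 25064/(-57) = -7238/41683 - 25064*(-1/57) = -7238/41683 + 25064/57 = 1044330146/2375931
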